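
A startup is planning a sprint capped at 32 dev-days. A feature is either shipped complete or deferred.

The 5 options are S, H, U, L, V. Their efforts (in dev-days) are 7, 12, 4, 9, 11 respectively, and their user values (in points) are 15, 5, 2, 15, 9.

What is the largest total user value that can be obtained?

41

S + U + L + V: effort 7 + 4 + 9 + 11 = 31 ≤ 32, user value 15 + 2 + 15 + 9 = 41.
S + H + U + L: effort 7 + 12 + 4 + 9 = 32 ≤ 32, user value 15 + 5 + 2 + 15 = 37.
S + L + V: effort 7 + 9 + 11 = 27 ≤ 32, user value 15 + 15 + 9 = 39.
Best is S, U, L, and V with total user value 41.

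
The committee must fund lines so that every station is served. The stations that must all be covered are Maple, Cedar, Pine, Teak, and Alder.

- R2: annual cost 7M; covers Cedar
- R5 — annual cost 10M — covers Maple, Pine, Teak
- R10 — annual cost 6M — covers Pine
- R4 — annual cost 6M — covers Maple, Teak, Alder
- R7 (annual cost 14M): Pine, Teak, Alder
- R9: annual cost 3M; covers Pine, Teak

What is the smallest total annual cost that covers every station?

16

This is a weighted set-cover instance.
Choose R2, R4, and R9: together they cover Maple, Cedar, Pine, Teak, Alder — every station.
Total annual cost: 7 + 6 + 3 = 16.
No cover costs less than 16.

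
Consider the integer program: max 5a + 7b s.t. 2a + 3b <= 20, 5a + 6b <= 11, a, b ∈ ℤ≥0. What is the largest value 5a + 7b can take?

12

Relaxing integrality, the LP optimum is 12.83 at (a,b) = (0, 1.83), which is not an integer point.
(a,b)=(1,1) is feasible, giving 12.
(a,b)=(2,0) is feasible, giving 10.
(a,b)=(0,1) is feasible, giving 7.
(a,b)=(1,0) is feasible, giving 5.
The best lattice point is (1,1), giving 12.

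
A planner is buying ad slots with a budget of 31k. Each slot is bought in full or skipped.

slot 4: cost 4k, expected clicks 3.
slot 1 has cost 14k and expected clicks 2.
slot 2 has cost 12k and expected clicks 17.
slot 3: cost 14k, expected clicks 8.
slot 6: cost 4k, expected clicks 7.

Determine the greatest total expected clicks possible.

32

Take slot 2, slot 3, and slot 6: cost 12 + 14 + 4 = 30 ≤ 31, expected clicks 17 + 8 + 7 = 32.
No other feasible combination does better.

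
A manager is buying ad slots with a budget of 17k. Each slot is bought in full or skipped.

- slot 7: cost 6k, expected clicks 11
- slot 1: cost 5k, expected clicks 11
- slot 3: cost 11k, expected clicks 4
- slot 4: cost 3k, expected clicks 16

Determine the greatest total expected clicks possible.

This is a 0-1 knapsack instance.
Allowing fractional choices, the relaxed optimum would be about 39.1, but ad slots are indivisible.
slot 7 + slot 1 + slot 4: cost 6 + 5 + 3 = 14 ≤ 17, expected clicks 11 + 11 + 16 = 38.
slot 1 + slot 4: cost 5 + 3 = 8 ≤ 17, expected clicks 11 + 16 = 27.
Best is slot 7, slot 1, and slot 4 with total expected clicks 38.

38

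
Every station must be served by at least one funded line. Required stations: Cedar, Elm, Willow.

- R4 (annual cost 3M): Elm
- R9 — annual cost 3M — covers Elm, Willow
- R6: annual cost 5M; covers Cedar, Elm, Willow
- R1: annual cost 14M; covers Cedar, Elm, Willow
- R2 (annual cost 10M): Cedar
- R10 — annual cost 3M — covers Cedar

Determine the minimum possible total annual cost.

5

This is a weighted set-cover instance.
The greedy cost-per-new-station heuristic would pick R9 and R10 for 6, but a cheaper cover exists.
R6 alone covers Cedar, Elm, Willow — every station.
Total annual cost: 5.
No cover costs less than 5.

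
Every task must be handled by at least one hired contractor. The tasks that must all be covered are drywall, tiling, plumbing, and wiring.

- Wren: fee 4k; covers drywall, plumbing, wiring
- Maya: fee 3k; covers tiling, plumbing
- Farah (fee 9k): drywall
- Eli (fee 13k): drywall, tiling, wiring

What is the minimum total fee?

Choose Wren and Maya: together they cover drywall, tiling, plumbing, wiring — every task.
Total fee: 4 + 3 = 7.
No cover costs less than 7.

7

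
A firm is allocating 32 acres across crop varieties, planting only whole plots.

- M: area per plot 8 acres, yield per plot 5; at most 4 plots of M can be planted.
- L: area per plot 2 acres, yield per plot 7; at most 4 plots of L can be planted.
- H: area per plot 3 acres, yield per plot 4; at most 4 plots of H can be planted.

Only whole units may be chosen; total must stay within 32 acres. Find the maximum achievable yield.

49

L has the best ratio (7/2); taking only L gives at most 4×7 = 28 (stopped by the supply cap of 4).
Mixing does better — 1×M, 4×L, and 4×H: area 28 ≤ 32, yield 1·5 + 4·7 + 4·4 = 49.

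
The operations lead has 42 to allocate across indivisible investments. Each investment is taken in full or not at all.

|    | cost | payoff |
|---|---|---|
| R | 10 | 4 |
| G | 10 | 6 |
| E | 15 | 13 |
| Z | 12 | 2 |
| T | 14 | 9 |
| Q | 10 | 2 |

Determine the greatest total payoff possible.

28

Allowing fractional choices, the relaxed optimum would be about 29.2, but investments are indivisible.
R + E + T: cost 10 + 15 + 14 = 39 ≤ 42, payoff 4 + 13 + 9 = 26.
G + E + T: cost 10 + 15 + 14 = 39 ≤ 42, payoff 6 + 13 + 9 = 28.
Best is G, E, and T with total payoff 28.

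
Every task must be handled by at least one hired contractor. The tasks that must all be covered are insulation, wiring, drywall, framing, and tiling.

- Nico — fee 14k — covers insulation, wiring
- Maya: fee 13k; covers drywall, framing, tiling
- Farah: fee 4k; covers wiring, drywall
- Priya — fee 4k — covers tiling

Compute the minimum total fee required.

This is a weighted set-cover instance.
The greedy cost-per-new-task heuristic would pick Farah, Priya, Maya, and Nico for 35, but a cheaper cover exists.
Choose Nico and Maya: together they cover insulation, wiring, drywall, framing, tiling — every task.
Total fee: 14 + 13 = 27.
No cover costs less than 27.

27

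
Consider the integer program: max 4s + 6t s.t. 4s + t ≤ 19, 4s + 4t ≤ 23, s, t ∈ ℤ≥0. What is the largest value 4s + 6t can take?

30

Relaxing integrality, the LP optimum is 34.50 at (s,t) = (0, 5.75), which is not an integer point.
(s,t)=(0,5): 4·0+1·5=5≤19, 4·0+4·5=20≤23, objective 30.
(s,t)=(1,4): 4·1+1·4=8≤19, 4·1+4·4=20≤23, objective 28.
(s,t)=(0,4): 4·0+1·4=4≤19, 4·0+4·4=16≤23, objective 24.
Maximum is 30 at (s,t)=(0,5).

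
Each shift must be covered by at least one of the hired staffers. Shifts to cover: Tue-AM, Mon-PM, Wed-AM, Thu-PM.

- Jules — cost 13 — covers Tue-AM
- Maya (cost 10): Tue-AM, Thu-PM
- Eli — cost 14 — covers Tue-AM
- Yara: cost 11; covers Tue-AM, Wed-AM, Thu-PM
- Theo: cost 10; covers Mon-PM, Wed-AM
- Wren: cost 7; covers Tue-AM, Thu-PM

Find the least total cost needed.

Choose Theo and Wren: together they cover Tue-AM, Mon-PM, Wed-AM, Thu-PM — every shift.
Total cost: 10 + 7 = 17.

17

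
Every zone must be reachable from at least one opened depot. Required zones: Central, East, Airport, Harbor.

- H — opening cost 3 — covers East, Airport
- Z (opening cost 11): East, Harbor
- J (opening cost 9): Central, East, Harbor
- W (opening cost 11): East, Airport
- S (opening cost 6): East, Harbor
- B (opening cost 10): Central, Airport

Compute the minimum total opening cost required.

Choose H and J: together they cover Central, East, Airport, Harbor — every zone.
Total opening cost: 3 + 9 = 12.

12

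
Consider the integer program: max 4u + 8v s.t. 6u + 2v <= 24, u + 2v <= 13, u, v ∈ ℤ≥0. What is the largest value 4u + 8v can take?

(u,v)=(1,6): 6·1+2·6=18≤24, 1·1+2·6=13≤13, objective 52.
(u,v)=(0,6): 6·0+2·6=12≤24, 1·0+2·6=12≤13, objective 48.
(u,v)=(2,5): 6·2+2·5=22≤24, 1·2+2·5=12≤13, objective 48.
(u,v)=(1,5): 6·1+2·5=16≤24, 1·1+2·5=11≤13, objective 44.
No feasible integer point exceeds 52.

52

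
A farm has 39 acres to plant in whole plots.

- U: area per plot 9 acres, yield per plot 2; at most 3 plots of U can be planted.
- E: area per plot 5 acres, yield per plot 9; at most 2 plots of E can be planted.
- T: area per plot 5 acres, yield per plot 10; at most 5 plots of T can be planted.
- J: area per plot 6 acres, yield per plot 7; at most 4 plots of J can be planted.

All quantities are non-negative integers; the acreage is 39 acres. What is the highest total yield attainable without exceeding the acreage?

68

T has the best ratio (10/5); taking only T gives at most 5×10 = 50 (stopped by the supply cap of 5).
Mixing does better — 2×E and 5×T: area 35 ≤ 39, yield 2·9 + 5·10 = 68.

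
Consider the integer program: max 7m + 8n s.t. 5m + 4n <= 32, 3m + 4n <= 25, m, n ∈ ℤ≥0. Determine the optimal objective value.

(m,n)=(3,4): 5·3+4·4=31≤32, 3·3+4·4=25≤25, objective 53.
(m,n)=(4,3): 5·4+4·3=32≤32, 3·4+4·3=24≤25, objective 52.
(m,n)=(2,4): 5·2+4·4=26≤32, 3·2+4·4=22≤25, objective 46.
(m,n)=(3,3): 5·3+4·3=27≤32, 3·3+4·3=21≤25, objective 45.
No feasible integer point exceeds 53.

53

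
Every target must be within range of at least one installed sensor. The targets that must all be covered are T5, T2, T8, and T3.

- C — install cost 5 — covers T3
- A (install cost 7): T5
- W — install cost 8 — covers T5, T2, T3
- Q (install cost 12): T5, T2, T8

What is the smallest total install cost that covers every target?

This is an integer covering problem.
The greedy cost-per-new-target heuristic would pick W and Q for 20, but a cheaper cover exists.
Choose C and Q: together they cover T5, T2, T8, T3 — every target.
Total install cost: 5 + 12 = 17.
No cover costs less than 17.

17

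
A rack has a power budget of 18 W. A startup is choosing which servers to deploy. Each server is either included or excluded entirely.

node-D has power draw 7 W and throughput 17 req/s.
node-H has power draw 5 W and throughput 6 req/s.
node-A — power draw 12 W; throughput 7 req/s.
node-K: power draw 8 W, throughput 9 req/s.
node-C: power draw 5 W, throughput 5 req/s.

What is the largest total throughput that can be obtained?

Treat it as a binary knapsack problem.
node-D + node-K: power draw 7 + 8 = 15 ≤ 18, throughput 17 + 9 = 26.
node-D + node-H + node-C: power draw 7 + 5 + 5 = 17 ≤ 18, throughput 17 + 6 + 5 = 28.
Best is node-D, node-H, and node-C with total throughput 28.

28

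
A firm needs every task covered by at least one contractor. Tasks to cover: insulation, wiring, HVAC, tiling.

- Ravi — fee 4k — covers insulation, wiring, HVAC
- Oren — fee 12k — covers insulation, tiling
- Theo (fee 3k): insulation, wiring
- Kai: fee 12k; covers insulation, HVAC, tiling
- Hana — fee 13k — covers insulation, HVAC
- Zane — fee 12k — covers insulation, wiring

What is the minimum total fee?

15

This is an integer covering problem.
The greedy cost-per-new-task heuristic would pick Ravi and Oren for 16, but a cheaper cover exists.
Choose Theo and Kai: together they cover insulation, wiring, HVAC, tiling — every task.
Total fee: 3 + 12 = 15.
No cover costs less than 15.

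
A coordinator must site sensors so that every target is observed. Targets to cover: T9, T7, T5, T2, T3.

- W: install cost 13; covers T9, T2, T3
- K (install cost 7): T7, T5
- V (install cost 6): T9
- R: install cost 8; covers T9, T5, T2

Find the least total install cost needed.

The greedy cost-per-new-target heuristic would pick R, K, and W for 28, but a cheaper cover exists.
Choose W and K: together they cover T9, T7, T5, T2, T3 — every target.
Total install cost: 13 + 7 = 20.
No cover costs less than 20.

20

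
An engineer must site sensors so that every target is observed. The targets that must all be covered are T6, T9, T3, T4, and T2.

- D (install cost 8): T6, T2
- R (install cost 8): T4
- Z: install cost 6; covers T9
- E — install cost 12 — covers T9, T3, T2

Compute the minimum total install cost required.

Choose D, R, and E: together they cover T6, T9, T3, T4, T2 — every target.
Total install cost: 8 + 8 + 12 = 28.

28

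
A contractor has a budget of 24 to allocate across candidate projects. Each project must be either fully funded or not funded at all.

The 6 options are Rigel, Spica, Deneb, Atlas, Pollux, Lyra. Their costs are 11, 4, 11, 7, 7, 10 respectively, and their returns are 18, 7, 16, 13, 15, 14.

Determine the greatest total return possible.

42

Take Atlas, Pollux, and Lyra: cost 7 + 7 + 10 = 24 ≤ 24, return 13 + 15 + 14 = 42.
No other feasible combination does better.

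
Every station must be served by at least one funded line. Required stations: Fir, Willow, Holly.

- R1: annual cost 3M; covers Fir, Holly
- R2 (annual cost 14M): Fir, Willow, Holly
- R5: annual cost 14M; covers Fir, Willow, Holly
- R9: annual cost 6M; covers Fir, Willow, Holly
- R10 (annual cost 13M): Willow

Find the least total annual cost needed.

6

R9 alone covers Fir, Willow, Holly — every station.
Total annual cost: 6.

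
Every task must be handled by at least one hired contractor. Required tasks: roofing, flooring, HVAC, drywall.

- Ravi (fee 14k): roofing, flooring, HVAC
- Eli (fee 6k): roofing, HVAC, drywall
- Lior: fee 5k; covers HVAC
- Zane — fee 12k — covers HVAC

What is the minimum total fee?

20

This is a weighted set-cover instance.
Choose Ravi and Eli: together they cover roofing, flooring, HVAC, drywall — every task.
Total fee: 14 + 6 = 20.
No cover costs less than 20.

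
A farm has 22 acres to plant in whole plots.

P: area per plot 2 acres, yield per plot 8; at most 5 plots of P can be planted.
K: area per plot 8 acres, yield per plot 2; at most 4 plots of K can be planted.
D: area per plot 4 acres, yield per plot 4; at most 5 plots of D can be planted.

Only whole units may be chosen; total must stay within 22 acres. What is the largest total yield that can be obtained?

52

5×P and 2×D: area 18 ≤ 22, yield 5·8 + 2·4 = 48.
5×P and 3×D: area 22 ≤ 22, yield 5·8 + 3·4 = 52.
Best is 52.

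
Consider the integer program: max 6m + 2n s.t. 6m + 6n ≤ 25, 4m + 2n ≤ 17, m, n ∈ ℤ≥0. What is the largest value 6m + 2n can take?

24

(m,n)=(4,0) is feasible, giving 24.
(m,n)=(3,1) is feasible, giving 20.
(m,n)=(3,0) is feasible, giving 18.
Maximum is 24 at (m,n)=(4,0).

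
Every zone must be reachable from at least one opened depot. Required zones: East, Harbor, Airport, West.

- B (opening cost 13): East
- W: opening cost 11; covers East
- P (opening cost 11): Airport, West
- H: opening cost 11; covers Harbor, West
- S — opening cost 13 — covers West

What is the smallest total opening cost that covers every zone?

Choose W, P, and H: together they cover East, Harbor, Airport, West — every zone.
Total opening cost: 11 + 11 + 11 = 33.

33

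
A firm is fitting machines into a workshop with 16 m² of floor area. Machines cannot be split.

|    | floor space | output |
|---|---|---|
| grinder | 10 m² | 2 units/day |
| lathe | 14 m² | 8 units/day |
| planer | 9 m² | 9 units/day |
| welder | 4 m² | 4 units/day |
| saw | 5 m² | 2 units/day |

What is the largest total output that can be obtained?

This is a 0-1 knapsack instance.
Take planer and welder: floor space 9 + 4 = 13 ≤ 16, output 9 + 4 = 13.
No other feasible combination does better.

13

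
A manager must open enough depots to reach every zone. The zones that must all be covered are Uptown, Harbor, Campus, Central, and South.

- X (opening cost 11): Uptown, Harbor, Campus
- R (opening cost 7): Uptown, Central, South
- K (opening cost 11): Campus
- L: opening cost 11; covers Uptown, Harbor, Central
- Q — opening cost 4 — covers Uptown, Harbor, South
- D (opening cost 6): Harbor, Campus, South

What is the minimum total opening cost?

The greedy cost-per-new-zone heuristic would pick Q, D, and R for 17, but a cheaper cover exists.
Choose R and D: together they cover Uptown, Harbor, Campus, Central, South — every zone.
Total opening cost: 7 + 6 = 13.
No cover costs less than 13.

13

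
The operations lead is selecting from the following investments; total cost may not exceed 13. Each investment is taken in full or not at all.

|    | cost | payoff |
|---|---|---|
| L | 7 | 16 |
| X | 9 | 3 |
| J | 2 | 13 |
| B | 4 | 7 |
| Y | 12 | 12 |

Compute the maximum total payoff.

Treat it as a binary knapsack problem.
L + J + B: cost 7 + 2 + 4 = 13 ≤ 13, payoff 16 + 13 + 7 = 36.
L + B: cost 7 + 4 = 11 ≤ 13, payoff 16 + 7 = 23.
L + J: cost 7 + 2 = 9 ≤ 13, payoff 16 + 13 = 29.
Best is L, J, and B with total payoff 36.

36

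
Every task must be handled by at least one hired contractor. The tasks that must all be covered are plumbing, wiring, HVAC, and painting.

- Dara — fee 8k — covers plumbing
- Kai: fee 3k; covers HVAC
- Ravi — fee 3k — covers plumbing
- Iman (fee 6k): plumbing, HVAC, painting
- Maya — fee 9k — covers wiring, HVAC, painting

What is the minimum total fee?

12

This is a weighted set-cover instance.
The greedy cost-per-new-task heuristic would pick Iman and Maya for 15, but a cheaper cover exists.
Choose Ravi and Maya: together they cover plumbing, wiring, HVAC, painting — every task.
Total fee: 3 + 9 = 12.
No cover costs less than 12.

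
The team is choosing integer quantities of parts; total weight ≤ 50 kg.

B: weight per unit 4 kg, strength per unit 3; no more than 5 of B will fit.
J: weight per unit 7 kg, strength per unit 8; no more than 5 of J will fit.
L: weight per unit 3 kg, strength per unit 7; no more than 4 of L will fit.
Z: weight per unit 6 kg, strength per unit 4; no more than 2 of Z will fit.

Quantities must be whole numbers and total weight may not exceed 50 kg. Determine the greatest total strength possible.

Take 5×J and 4×L: weight 47 ≤ 50, strength 5·8 + 4·7 = 68.
L has the best ratio (7/3) and is taken to its limit of 4; remaining capacity is filled optimally with the others.

68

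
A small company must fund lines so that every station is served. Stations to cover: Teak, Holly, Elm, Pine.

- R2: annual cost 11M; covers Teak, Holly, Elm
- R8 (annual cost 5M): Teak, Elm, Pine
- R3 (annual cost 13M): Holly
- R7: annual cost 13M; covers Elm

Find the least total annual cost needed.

16

Choose R2 and R8: together they cover Teak, Holly, Elm, Pine — every station.
Total annual cost: 11 + 5 = 16.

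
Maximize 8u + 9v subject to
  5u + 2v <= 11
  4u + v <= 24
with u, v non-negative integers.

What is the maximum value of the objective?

(u,v)=(0,5) is feasible, giving 45.
(u,v)=(0,4) is feasible, giving 36.
The best lattice point is (0,5), giving 45.

45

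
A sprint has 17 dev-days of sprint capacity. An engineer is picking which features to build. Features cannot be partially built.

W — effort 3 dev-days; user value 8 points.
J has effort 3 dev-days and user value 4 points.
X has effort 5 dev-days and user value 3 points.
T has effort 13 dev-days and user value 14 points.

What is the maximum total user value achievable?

22

Allowing fractional choices, the relaxed optimum would be about 23.8, but features are indivisible.
J + T: effort 3 + 13 = 16 ≤ 17, user value 4 + 14 = 18.
W + T: effort 3 + 13 = 16 ≤ 17, user value 8 + 14 = 22.
W + J + X: effort 3 + 3 + 5 = 11 ≤ 17, user value 8 + 4 + 3 = 15.
Best is W and T with total user value 22.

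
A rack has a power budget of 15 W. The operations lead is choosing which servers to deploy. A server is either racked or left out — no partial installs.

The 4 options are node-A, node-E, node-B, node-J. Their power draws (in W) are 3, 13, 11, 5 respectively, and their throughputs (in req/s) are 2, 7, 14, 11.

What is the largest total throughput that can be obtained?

16

This is an integer program with binary decision variables.
Allowing fractional choices, the relaxed optimum would be about 23.7, but servers are indivisible.
node-B: power draw 11 ≤ 15, throughput 14.
node-A + node-B: power draw 3 + 11 = 14 ≤ 15, throughput 2 + 14 = 16.
Best is node-A and node-B with total throughput 16.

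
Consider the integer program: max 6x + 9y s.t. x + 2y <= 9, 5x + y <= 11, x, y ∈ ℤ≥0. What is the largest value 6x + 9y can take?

42

(x,y)=(1,4): 1·1+2·4=9≤9, 5·1+1·4=9≤11, objective 42.
(x,y)=(0,4): 1·0+2·4=8≤9, 5·0+1·4=4≤11, objective 36.
(x,y)=(1,3): 1·1+2·3=7≤9, 5·1+1·3=8≤11, objective 33.
The best lattice point is (1,4), giving 42.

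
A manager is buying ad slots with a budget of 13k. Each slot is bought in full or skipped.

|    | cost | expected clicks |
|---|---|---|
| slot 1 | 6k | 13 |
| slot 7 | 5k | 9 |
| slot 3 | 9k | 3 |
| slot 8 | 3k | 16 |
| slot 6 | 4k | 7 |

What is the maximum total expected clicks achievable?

36

Take slot 1, slot 8, and slot 6: cost 6 + 3 + 4 = 13 ≤ 13, expected clicks 13 + 16 + 7 = 36.
No other feasible combination does better.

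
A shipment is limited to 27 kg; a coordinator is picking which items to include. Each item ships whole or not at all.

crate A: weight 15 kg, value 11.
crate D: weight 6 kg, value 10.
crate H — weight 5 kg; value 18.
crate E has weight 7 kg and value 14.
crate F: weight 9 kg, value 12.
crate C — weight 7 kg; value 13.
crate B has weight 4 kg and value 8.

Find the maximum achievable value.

55

Take crate D, crate H, crate E, and crate C: weight 6 + 5 + 7 + 7 = 25 ≤ 27, value 10 + 18 + 14 + 13 = 55.
No other feasible combination does better.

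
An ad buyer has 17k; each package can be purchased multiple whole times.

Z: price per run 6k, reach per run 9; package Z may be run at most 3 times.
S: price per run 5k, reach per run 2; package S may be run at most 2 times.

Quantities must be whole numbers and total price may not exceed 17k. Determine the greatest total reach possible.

This is a bounded integer knapsack.
Take 2×Z and 1×S: price 17 ≤ 17, reach 2·9 + 1·2 = 20.
No other integer combination yields more.

20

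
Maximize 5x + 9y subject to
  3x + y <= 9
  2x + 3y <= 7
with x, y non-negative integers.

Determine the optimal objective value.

19

The continuous relaxation peaks at (0, 2.33) with value 21.00; rounding to a feasible lattice point costs some objective.
(x,y)=(2,1): 3·2+1·1=7≤9, 2·2+3·1=7≤7, objective 19.
(x,y)=(0,2): 3·0+1·2=2≤9, 2·0+3·2=6≤7, objective 18.
(x,y)=(3,0): 3·3+1·0=9≤9, 2·3+3·0=6≤7, objective 15.
No feasible integer point exceeds 19.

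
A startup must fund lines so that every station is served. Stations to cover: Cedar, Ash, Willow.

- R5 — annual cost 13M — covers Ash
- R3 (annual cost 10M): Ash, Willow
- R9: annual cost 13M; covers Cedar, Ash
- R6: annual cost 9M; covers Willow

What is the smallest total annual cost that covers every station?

22

This is an integer covering problem.
The greedy cost-per-new-station heuristic would pick R3 and R9 for 23, but a cheaper cover exists.
Choose R9 and R6: together they cover Cedar, Ash, Willow — every station.
Total annual cost: 13 + 9 = 22.
No cover costs less than 22.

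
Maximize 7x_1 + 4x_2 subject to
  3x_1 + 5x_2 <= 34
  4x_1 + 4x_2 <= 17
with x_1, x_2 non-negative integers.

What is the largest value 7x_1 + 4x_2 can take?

28

(x_1,x_2)=(4,0): 3·4+5·0=12≤34, 4·4+4·0=16≤17, objective 28.
(x_1,x_2)=(3,1): 3·3+5·1=14≤34, 4·3+4·1=16≤17, objective 25.
(x_1,x_2)=(3,0): 3·3+5·0=9≤34, 4·3+4·0=12≤17, objective 21.
Maximum is 28 at (x_1,x_2)=(4,0).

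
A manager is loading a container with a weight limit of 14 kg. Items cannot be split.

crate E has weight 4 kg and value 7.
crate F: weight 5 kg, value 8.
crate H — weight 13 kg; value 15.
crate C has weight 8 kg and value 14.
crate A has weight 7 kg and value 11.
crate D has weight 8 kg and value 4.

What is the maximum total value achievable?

Allowing fractional choices, the relaxed optimum would be about 24.2, but items are indivisible.
crate E + crate C: weight 4 + 8 = 12 ≤ 14, value 7 + 14 = 21.
crate F + crate C: weight 5 + 8 = 13 ≤ 14, value 8 + 14 = 22.
crate F + crate A: weight 5 + 7 = 12 ≤ 14, value 8 + 11 = 19.
Best is crate F and crate C with total value 22.

22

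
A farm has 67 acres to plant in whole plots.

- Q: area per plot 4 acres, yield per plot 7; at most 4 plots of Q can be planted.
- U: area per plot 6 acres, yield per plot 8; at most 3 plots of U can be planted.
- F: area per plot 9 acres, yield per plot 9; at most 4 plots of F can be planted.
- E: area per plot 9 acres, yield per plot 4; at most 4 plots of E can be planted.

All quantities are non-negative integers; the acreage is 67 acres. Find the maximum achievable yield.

81

This is a bounded integer knapsack.
Q has the best ratio (7/4); taking only Q gives at most 4×7 = 28 (stopped by the supply cap of 4).
Mixing does better — 3×Q, 3×U, and 4×F: area 66 ≤ 67, yield 3·7 + 3·8 + 4·9 = 81.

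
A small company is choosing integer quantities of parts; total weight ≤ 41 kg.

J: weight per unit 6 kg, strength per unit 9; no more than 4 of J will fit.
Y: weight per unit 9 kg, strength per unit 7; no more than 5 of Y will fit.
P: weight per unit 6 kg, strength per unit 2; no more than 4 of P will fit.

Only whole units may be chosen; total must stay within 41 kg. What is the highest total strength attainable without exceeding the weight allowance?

45

This is a bounded integer knapsack.
Take 4×J, 1×Y, and 1×P: weight 39 ≤ 41, strength 4·9 + 1·7 + 1·2 = 45.
J has the best ratio (9/6) and is taken to its limit of 4; remaining capacity is filled optimally with the others.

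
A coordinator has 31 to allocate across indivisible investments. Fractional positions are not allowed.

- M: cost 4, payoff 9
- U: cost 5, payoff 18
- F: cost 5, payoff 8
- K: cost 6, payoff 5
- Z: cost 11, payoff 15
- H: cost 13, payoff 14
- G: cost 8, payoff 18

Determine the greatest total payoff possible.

60

This is an integer program with binary decision variables.
Allowing fractional choices, the relaxed optimum would be about 65.3, but investments are indivisible.
U + F + Z + G: cost 5 + 5 + 11 + 8 = 29 ≤ 31, payoff 18 + 8 + 15 + 18 = 59.
M + U + Z + G: cost 4 + 5 + 11 + 8 = 28 ≤ 31, payoff 9 + 18 + 15 + 18 = 60.
Best is M, U, Z, and G with total payoff 60.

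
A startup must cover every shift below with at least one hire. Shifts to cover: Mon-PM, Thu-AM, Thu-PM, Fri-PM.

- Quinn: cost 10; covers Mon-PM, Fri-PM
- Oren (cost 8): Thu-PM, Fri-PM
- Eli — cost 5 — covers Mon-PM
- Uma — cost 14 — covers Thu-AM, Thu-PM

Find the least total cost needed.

This is an integer covering problem.
The greedy cost-per-new-shift heuristic would pick Oren, Eli, and Uma for 27, but a cheaper cover exists.
Choose Quinn and Uma: together they cover Mon-PM, Thu-AM, Thu-PM, Fri-PM — every shift.
Total cost: 10 + 14 = 24.
No cover costs less than 24.

24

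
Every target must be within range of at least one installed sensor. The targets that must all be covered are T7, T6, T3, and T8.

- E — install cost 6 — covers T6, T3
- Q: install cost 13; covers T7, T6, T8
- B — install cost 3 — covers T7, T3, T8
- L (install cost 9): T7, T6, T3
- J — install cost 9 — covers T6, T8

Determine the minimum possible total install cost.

9

Choose E and B: together they cover T7, T6, T3, T8 — every target.
Total install cost: 6 + 3 = 9.
No cover costs less than 9.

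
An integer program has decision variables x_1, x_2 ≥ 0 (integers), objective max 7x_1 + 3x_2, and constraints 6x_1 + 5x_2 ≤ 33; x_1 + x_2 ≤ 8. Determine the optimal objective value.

35

Relaxing integrality, the LP optimum is 38.50 at (x_1,x_2) = (5.5, 0), which is not an integer point.
(x_1,x_2)=(5,0) is feasible, giving 35.
(x_1,x_2)=(4,1) is feasible, giving 31.
(x_1,x_2)=(4,0) is feasible, giving 28.
No feasible integer point exceeds 35.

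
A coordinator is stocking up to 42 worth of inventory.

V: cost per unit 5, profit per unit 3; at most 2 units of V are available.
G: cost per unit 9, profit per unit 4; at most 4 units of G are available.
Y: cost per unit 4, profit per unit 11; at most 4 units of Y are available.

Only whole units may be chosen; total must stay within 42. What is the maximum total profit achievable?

This is a bounded integer knapsack.
1×V, 2×G, and 4×Y: cost 39 ≤ 42, profit 1·3 + 2·4 + 4·11 = 55.
2×V, 1×G, and 4×Y: cost 35 ≤ 42, profit 2·3 + 1·4 + 4·11 = 54.
Best is 55.

55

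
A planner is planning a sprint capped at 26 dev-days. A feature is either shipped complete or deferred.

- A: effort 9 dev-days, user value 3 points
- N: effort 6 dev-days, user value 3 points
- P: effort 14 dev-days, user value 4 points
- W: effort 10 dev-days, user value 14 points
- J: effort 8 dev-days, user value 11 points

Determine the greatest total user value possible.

28

Allowing fractional choices, the relaxed optimum would be about 28.7, but features are indivisible.
N + W + J: effort 6 + 10 + 8 = 24 ≤ 26, user value 3 + 14 + 11 = 28.
W + J: effort 10 + 8 = 18 ≤ 26, user value 14 + 11 = 25.
Best is N, W, and J with total user value 28.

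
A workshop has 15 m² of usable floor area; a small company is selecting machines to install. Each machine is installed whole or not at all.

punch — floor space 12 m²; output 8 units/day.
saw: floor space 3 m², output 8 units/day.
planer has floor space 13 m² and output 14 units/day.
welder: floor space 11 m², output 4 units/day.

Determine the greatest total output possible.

16

This is an integer program with binary decision variables.
Allowing fractional choices, the relaxed optimum would be about 20.9, but machines are indivisible.
planer: floor space 13 ≤ 15, output 14.
punch + saw: floor space 12 + 3 = 15 ≤ 15, output 8 + 8 = 16.
Best is punch and saw with total output 16.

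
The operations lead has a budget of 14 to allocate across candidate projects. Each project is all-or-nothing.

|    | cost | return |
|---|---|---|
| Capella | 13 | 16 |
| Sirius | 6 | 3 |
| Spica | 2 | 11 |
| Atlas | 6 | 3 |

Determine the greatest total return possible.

17

Take Sirius, Spica, and Atlas: cost 6 + 2 + 6 = 14 ≤ 14, return 3 + 11 + 3 = 17.
No other feasible combination does better.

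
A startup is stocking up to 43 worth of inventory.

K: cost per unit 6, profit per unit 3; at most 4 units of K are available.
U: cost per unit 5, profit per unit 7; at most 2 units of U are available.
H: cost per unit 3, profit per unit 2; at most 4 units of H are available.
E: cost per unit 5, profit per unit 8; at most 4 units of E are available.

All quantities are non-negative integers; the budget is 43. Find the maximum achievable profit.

2×U, 4×H, and 4×E: cost 42 ≤ 43, profit 2·7 + 4·2 + 4·8 = 54.
1×K, 2×U, 2×H, and 4×E: cost 42 ≤ 43, profit 1·3 + 2·7 + 2·2 + 4·8 = 53.
Best is 54.

54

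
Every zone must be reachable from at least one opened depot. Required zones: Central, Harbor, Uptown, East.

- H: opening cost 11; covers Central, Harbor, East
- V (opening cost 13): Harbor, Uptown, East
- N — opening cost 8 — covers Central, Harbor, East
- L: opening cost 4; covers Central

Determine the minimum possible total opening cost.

The greedy cost-per-new-zone heuristic would pick N and V for 21, but a cheaper cover exists.
Choose V and L: together they cover Central, Harbor, Uptown, East — every zone.
Total opening cost: 13 + 4 = 17.
No cover costs less than 17.

17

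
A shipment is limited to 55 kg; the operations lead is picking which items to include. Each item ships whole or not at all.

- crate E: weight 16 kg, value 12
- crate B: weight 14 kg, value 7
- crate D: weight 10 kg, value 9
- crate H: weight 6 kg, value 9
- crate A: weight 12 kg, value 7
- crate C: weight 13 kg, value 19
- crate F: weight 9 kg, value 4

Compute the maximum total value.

crate E + crate D + crate H + crate C + crate F: weight 16 + 10 + 6 + 13 + 9 = 54 ≤ 55, value 12 + 9 + 9 + 19 + 4 = 53.
crate B + crate D + crate H + crate A + crate C: weight 14 + 10 + 6 + 12 + 13 = 55 ≤ 55, value 7 + 9 + 9 + 7 + 19 = 51.
Best is crate E, crate D, crate H, crate C, and crate F with total value 53.

53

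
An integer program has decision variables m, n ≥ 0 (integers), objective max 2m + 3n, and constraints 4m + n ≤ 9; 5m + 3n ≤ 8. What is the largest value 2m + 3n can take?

Relaxing integrality, the LP optimum is 8.00 at (m,n) = (0, 2.67), which is not an integer point.
(m,n)=(0,2) is feasible, giving 6.
(m,n)=(1,1) is feasible, giving 5.
(m,n)=(0,1) is feasible, giving 3.
No feasible integer point exceeds 6.

6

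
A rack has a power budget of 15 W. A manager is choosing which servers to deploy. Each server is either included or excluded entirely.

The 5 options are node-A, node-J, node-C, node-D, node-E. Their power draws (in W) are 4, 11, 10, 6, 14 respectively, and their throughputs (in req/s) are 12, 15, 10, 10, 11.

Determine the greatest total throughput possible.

27

This is a 0-1 knapsack instance.
Allowing fractional choices, the relaxed optimum would be about 28.8, but servers are indivisible.
node-A + node-D: power draw 4 + 6 = 10 ≤ 15, throughput 12 + 10 = 22.
node-A + node-C: power draw 4 + 10 = 14 ≤ 15, throughput 12 + 10 = 22.
node-A + node-J: power draw 4 + 11 = 15 ≤ 15, throughput 12 + 15 = 27.
Best is node-A and node-J with total throughput 27.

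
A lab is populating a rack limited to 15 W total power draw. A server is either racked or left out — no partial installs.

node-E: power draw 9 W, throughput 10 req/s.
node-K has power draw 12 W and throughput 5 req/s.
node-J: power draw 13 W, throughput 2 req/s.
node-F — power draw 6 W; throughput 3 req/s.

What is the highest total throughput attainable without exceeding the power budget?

Take node-E and node-F: power draw 9 + 6 = 15 ≤ 15, throughput 10 + 3 = 13.
No other feasible combination does better.

13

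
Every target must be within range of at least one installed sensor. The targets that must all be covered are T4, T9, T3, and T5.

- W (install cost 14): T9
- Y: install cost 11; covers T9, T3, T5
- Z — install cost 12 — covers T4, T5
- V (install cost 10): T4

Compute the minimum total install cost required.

Choose Y and V: together they cover T4, T9, T3, T5 — every target.
Total install cost: 11 + 10 = 21.
No cover costs less than 21.

21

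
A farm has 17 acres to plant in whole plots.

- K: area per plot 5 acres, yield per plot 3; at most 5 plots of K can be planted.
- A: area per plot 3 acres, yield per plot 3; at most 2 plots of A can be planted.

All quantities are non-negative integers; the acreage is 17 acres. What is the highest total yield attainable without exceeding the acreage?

12

2×K and 2×A: area 16 ≤ 17, yield 2·3 + 2·3 = 12.
1×K and 2×A: area 11 ≤ 17, yield 1·3 + 2·3 = 9.
Best is 12.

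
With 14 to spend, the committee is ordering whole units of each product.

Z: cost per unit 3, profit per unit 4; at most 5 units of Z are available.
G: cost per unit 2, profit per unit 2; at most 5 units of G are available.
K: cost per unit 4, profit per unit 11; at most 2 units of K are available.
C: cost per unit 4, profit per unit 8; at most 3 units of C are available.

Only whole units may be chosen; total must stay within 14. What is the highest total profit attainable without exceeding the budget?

This is a bounded integer knapsack.
K has the best ratio (11/4); taking only K gives at most 2×11 = 22 (stopped by the supply cap of 2).
Mixing does better — 1×G, 2×K, and 1×C: cost 14 ≤ 14, profit 1·2 + 2·11 + 1·8 = 32.

32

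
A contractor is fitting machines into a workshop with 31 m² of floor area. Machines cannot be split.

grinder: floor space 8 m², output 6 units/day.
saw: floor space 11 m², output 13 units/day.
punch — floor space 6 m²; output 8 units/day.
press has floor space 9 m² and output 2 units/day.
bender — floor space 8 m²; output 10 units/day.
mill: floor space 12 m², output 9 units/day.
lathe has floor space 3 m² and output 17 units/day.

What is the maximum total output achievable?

Allowing fractional choices, the relaxed optimum would be about 50.2, but machines are indivisible.
grinder + saw + punch + lathe: floor space 8 + 11 + 6 + 3 = 28 ≤ 31, output 6 + 13 + 8 + 17 = 44.
saw + punch + bender + lathe: floor space 11 + 6 + 8 + 3 = 28 ≤ 31, output 13 + 8 + 10 + 17 = 48.
grinder + saw + bender + lathe: floor space 8 + 11 + 8 + 3 = 30 ≤ 31, output 6 + 13 + 10 + 17 = 46.
Best is saw, punch, bender, and lathe with total output 48.

48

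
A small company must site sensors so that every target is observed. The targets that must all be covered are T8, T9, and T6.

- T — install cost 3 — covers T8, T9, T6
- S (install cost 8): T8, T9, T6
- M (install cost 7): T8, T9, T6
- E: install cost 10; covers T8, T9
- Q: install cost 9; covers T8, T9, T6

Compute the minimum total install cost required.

This is a weighted set-cover instance.
T alone covers T8, T9, T6 — every target.
Total install cost: 3.
No cover costs less than 3.

3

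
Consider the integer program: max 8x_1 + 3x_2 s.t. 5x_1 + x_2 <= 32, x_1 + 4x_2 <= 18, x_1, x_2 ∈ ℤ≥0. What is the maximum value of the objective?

(x_1,x_2)=(6,2): 5·6+1·2=32≤32, 1·6+4·2=14≤18, objective 54.
(x_1,x_2)=(6,1): 5·6+1·1=31≤32, 1·6+4·1=10≤18, objective 51.
(x_1,x_2)=(5,3): 5·5+1·3=28≤32, 1·5+4·3=17≤18, objective 49.
Maximum is 54 at (x_1,x_2)=(6,2).

54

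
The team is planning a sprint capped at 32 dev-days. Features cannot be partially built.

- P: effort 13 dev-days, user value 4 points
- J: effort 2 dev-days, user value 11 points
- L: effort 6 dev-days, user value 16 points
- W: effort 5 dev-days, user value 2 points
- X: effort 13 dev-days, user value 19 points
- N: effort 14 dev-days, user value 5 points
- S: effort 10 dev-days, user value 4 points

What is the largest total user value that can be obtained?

This is a 0-1 knapsack instance.
Allowing fractional choices, the relaxed optimum would be about 50.4, but features are indivisible.
J + L + X + S: effort 2 + 6 + 13 + 10 = 31 ≤ 32, user value 11 + 16 + 19 + 4 = 50.
J + L + W + X: effort 2 + 6 + 5 + 13 = 26 ≤ 32, user value 11 + 16 + 2 + 19 = 48.
J + L + X: effort 2 + 6 + 13 = 21 ≤ 32, user value 11 + 16 + 19 = 46.
Best is J, L, X, and S with total user value 50.

50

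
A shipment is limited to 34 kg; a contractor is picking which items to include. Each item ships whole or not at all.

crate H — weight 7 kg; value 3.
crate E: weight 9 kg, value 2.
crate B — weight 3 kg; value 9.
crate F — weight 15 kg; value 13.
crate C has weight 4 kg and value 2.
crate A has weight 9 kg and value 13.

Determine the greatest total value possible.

38

Take crate H, crate B, crate F, and crate A: weight 7 + 3 + 15 + 9 = 34 ≤ 34, value 3 + 9 + 13 + 13 = 38.
No other feasible combination does better.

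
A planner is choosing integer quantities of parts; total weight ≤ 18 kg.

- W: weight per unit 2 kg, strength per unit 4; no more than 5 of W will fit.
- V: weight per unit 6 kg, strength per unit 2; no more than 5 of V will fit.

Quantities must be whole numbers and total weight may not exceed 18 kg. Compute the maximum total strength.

22

This is a bounded integer knapsack.
5×W: weight 10 ≤ 18, strength 5·4 = 20.
5×W and 1×V: weight 16 ≤ 18, strength 5·4 + 1·2 = 22.
Best is 22.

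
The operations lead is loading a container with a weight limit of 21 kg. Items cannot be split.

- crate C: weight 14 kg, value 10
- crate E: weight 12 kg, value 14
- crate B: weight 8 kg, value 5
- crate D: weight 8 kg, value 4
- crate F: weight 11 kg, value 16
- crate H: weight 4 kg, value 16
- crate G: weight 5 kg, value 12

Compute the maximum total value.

Allowing fractional choices, the relaxed optimum would be about 45.2, but items are indivisible.
crate F + crate H + crate G: weight 11 + 4 + 5 = 20 ≤ 21, value 16 + 16 + 12 = 44.
crate E + crate H + crate G: weight 12 + 4 + 5 = 21 ≤ 21, value 14 + 16 + 12 = 42.
Best is crate F, crate H, and crate G with total value 44.

44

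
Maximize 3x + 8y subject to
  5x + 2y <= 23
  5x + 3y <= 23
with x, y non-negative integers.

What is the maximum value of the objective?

56

(x,y)=(0,7) is feasible, giving 56.
(x,y)=(1,6) is feasible, giving 51.
(x,y)=(0,6) is feasible, giving 48.
No feasible integer point exceeds 56.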